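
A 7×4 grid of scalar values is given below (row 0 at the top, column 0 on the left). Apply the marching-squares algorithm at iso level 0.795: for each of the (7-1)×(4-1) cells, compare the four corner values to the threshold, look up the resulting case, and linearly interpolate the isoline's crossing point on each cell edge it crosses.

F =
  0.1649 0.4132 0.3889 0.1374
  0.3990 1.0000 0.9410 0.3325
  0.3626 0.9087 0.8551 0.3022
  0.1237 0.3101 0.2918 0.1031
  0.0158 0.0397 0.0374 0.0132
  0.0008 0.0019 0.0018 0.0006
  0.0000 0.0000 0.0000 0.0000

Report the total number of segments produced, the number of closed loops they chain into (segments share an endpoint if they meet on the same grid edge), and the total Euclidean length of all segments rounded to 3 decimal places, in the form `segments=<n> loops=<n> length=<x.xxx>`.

segments=8 loops=1 length=5.304

cell (0,0): code 0100 → (0.651,1.000)–(1.000,0.659)
cell (0,1): code 1100 → (0.736,2.000)–(0.651,1.000)
cell (0,2): code 1000 → (1.000,2.240)–(0.736,2.000)
cell (1,0): code 0110 → (1.000,0.659)–(2.000,0.792)
cell (1,2): code 1001 → (2.000,2.109)–(1.000,2.240)
cell (2,0): code 0010 → (2.000,0.792)–(2.190,1.000)
cell (2,1): code 0011 → (2.190,1.000)–(2.107,2.000)
cell (2,2): code 0001 → (2.107,2.000)–(2.000,2.109)
total: 8 segments, chained into 1 closed loop(s), length Σ = 5.303892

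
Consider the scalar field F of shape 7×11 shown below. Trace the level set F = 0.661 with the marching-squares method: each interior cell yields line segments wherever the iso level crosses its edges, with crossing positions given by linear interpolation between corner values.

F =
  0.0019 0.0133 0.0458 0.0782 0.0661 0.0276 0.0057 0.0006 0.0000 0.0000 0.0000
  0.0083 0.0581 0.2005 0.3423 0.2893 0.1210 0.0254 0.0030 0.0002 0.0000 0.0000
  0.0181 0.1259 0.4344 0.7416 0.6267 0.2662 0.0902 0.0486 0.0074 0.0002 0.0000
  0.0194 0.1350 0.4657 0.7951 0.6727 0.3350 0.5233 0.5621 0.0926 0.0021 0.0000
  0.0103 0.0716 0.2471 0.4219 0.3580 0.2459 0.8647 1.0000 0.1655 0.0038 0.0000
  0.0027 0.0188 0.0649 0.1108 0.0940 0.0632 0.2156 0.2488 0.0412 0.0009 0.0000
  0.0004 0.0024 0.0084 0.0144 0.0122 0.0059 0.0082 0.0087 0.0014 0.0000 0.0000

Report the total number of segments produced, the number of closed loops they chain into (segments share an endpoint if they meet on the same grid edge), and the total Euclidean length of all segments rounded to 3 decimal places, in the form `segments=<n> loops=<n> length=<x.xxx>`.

segments=14 loops=2 length=9.418

cell (1,2): code 0100 → (1.798,3.000)–(2.000,2.738)
cell (1,3): code 1000 → (2.000,3.701)–(1.798,3.000)
cell (2,2): code 0110 → (2.000,2.738)–(3.000,2.593)
cell (2,3): code 1101 → (2.746,4.000)–(2.000,3.701)
cell (2,4): code 1000 → (3.000,4.035)–(2.746,4.000)
cell (3,2): code 0010 → (3.000,2.593)–(3.359,3.000)
cell (3,3): code 0011 → (3.359,3.000)–(3.037,4.000)
cell (3,4): code 0001 → (3.037,4.000)–(3.000,4.035)
cell (3,5): code 0100 → (3.403,6.000)–(4.000,5.671)
cell (3,6): code 1100 → (3.226,7.000)–(3.403,6.000)
cell (3,7): code 1000 → (4.000,7.406)–(3.226,7.000)
cell (4,5): code 0010 → (4.000,5.671)–(4.314,6.000)
cell (4,6): code 0011 → (4.314,6.000)–(4.451,7.000)
cell (4,7): code 0001 → (4.451,7.000)–(4.000,7.406)
total: 14 segments, chained into 2 closed loop(s), length Σ = 9.418435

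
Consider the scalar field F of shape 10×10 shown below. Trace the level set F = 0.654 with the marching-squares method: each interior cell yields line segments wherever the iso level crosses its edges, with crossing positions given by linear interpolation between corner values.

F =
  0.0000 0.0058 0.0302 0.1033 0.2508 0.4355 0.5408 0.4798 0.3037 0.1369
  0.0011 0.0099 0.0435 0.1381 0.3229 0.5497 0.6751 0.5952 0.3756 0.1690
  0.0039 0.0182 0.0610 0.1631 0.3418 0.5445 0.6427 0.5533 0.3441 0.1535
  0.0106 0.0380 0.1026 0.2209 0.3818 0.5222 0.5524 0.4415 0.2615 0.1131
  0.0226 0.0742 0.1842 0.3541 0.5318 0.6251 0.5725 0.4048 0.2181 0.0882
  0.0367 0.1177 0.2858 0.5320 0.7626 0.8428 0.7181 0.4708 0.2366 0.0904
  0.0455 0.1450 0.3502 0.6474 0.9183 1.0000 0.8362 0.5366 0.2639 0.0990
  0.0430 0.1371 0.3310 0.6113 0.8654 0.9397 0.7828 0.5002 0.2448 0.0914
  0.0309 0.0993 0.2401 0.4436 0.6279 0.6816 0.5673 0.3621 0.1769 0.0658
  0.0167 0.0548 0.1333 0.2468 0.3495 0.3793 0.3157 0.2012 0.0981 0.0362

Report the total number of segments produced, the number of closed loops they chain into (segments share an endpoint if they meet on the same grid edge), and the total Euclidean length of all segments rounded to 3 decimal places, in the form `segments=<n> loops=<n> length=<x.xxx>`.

cell (0,5): code 0100 → (0.843,6.000)–(1.000,5.832)
cell (0,6): code 1000 → (1.000,6.264)–(0.843,6.000)
cell (1,5): code 0010 → (1.000,5.832)–(1.651,6.000)
cell (1,6): code 0001 → (1.651,6.000)–(1.000,6.264)
cell (4,3): code 0100 → (4.529,4.000)–(5.000,3.529)
cell (4,4): code 1100 → (4.133,5.000)–(4.529,4.000)
cell (4,5): code 1100 → (4.560,6.000)–(4.133,5.000)
cell (4,6): code 1000 → (5.000,6.259)–(4.560,6.000)
cell (5,3): code 0110 → (5.000,3.529)–(6.000,3.024)
cell (5,6): code 1001 → (6.000,6.608)–(5.000,6.259)
cell (6,3): code 0110 → (6.000,3.024)–(7.000,3.168)
cell (6,6): code 1001 → (7.000,6.456)–(6.000,6.608)
cell (7,3): code 0010 → (7.000,3.168)–(7.890,4.000)
cell (7,4): code 0111 → (7.890,4.000)–(8.000,4.486)
cell (7,5): code 1011 → (8.000,5.241)–(7.598,6.000)
cell (7,6): code 0001 → (7.598,6.000)–(7.000,6.456)
cell (8,4): code 0010 → (8.000,4.486)–(8.091,5.000)
cell (8,5): code 0001 → (8.091,5.000)–(8.000,5.241)
total: 18 segments, chained into 2 closed loop(s), length Σ = 13.560808

segments=18 loops=2 length=13.561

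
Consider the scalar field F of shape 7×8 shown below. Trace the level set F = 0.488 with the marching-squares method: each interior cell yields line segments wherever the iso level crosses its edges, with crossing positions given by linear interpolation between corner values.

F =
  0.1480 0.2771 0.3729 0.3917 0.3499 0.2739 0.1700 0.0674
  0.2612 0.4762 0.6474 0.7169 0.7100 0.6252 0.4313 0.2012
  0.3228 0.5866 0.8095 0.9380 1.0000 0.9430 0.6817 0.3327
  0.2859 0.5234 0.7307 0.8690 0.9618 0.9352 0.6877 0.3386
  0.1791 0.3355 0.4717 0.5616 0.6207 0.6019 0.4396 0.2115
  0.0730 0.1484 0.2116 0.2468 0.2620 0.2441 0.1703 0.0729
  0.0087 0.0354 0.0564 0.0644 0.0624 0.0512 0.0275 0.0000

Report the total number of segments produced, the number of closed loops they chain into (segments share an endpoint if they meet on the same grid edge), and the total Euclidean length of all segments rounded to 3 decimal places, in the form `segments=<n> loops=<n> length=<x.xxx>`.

segments=20 loops=1 length=16.042

cell (0,1): code 0100 → (0.419,2.000)–(1.000,1.069)
cell (0,2): code 1100 → (0.296,3.000)–(0.419,2.000)
cell (0,3): code 1100 → (0.384,4.000)–(0.296,3.000)
cell (0,4): code 1100 → (0.609,5.000)–(0.384,4.000)
cell (0,5): code 1000 → (1.000,5.708)–(0.609,5.000)
cell (1,0): code 0100 → (1.107,1.000)–(2.000,0.626)
cell (1,1): code 1110 → (1.000,1.069)–(1.107,1.000)
cell (1,5): code 1101 → (1.226,6.000)–(1.000,5.708)
cell (1,6): code 1000 → (2.000,6.555)–(1.226,6.000)
cell (2,0): code 0110 → (2.000,0.626)–(3.000,0.851)
cell (2,6): code 1001 → (3.000,6.572)–(2.000,6.555)
cell (3,0): code 0010 → (3.000,0.851)–(3.188,1.000)
cell (3,1): code 0011 → (3.188,1.000)–(3.937,2.000)
cell (3,2): code 0111 → (3.937,2.000)–(4.000,2.181)
cell (3,5): code 1011 → (4.000,5.702)–(3.805,6.000)
cell (3,6): code 0001 → (3.805,6.000)–(3.000,6.572)
cell (4,2): code 0010 → (4.000,2.181)–(4.234,3.000)
cell (4,3): code 0011 → (4.234,3.000)–(4.370,4.000)
cell (4,4): code 0011 → (4.370,4.000)–(4.318,5.000)
cell (4,5): code 0001 → (4.318,5.000)–(4.000,5.702)
total: 20 segments, chained into 1 closed loop(s), length Σ = 16.042228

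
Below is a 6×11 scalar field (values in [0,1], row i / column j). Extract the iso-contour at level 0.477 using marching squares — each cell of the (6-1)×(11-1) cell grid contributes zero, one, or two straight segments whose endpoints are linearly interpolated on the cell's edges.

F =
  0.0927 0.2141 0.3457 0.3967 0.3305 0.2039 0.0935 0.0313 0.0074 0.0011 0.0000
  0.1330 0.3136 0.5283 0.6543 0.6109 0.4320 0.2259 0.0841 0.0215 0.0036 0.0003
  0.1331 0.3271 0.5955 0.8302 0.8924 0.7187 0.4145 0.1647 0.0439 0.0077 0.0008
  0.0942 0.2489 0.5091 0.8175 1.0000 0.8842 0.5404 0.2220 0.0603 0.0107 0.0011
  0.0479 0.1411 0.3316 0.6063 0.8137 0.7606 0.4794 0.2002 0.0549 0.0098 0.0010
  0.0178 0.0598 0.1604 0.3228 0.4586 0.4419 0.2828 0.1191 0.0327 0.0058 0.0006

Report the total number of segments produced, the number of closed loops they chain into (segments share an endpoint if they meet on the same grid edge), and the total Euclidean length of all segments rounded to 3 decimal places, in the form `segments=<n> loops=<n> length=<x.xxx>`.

segments=18 loops=1 length=14.291

cell (0,1): code 0100 → (0.719,2.000)–(1.000,1.761)
cell (0,2): code 1100 → (0.312,3.000)–(0.719,2.000)
cell (0,3): code 1100 → (0.522,4.000)–(0.312,3.000)
cell (0,4): code 1000 → (1.000,4.748)–(0.522,4.000)
cell (1,1): code 0110 → (1.000,1.761)–(2.000,1.558)
cell (1,4): code 1101 → (1.157,5.000)–(1.000,4.748)
cell (1,5): code 1000 → (2.000,5.795)–(1.157,5.000)
cell (2,1): code 0110 → (2.000,1.558)–(3.000,1.877)
cell (2,5): code 1101 → (2.496,6.000)–(2.000,5.795)
cell (2,6): code 1000 → (3.000,6.199)–(2.496,6.000)
cell (3,1): code 0010 → (3.000,1.877)–(3.181,2.000)
cell (3,2): code 0111 → (3.181,2.000)–(4.000,2.529)
cell (3,6): code 1001 → (4.000,6.009)–(3.000,6.199)
cell (4,2): code 0010 → (4.000,2.529)–(4.456,3.000)
cell (4,3): code 0011 → (4.456,3.000)–(4.948,4.000)
cell (4,4): code 0011 → (4.948,4.000)–(4.890,5.000)
cell (4,5): code 0011 → (4.890,5.000)–(4.012,6.000)
cell (4,6): code 0001 → (4.012,6.000)–(4.000,6.009)
total: 18 segments, chained into 1 closed loop(s), length Σ = 14.291069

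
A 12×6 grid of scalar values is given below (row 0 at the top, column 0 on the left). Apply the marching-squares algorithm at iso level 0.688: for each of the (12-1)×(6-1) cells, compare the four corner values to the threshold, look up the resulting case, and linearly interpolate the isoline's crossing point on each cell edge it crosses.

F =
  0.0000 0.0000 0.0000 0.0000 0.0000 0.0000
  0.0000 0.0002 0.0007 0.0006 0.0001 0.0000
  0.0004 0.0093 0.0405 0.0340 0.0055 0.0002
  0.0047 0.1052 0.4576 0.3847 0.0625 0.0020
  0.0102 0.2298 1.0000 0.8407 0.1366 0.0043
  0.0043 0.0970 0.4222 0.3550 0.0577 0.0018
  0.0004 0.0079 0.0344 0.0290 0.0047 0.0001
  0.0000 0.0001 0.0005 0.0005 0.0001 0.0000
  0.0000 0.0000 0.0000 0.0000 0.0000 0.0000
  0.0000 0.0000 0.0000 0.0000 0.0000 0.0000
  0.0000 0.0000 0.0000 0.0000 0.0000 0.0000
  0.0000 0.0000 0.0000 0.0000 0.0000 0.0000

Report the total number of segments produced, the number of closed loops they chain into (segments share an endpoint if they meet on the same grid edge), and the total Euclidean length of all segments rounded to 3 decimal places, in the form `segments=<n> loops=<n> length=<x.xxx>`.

cell (3,1): code 0100 → (3.425,2.000)–(4.000,1.595)
cell (3,2): code 1100 → (3.665,3.000)–(3.425,2.000)
cell (3,3): code 1000 → (4.000,3.217)–(3.665,3.000)
cell (4,1): code 0010 → (4.000,1.595)–(4.540,2.000)
cell (4,2): code 0011 → (4.540,2.000)–(4.314,3.000)
cell (4,3): code 0001 → (4.314,3.000)–(4.000,3.217)
total: 6 segments, chained into 1 closed loop(s), length Σ = 4.213090

segments=6 loops=1 length=4.213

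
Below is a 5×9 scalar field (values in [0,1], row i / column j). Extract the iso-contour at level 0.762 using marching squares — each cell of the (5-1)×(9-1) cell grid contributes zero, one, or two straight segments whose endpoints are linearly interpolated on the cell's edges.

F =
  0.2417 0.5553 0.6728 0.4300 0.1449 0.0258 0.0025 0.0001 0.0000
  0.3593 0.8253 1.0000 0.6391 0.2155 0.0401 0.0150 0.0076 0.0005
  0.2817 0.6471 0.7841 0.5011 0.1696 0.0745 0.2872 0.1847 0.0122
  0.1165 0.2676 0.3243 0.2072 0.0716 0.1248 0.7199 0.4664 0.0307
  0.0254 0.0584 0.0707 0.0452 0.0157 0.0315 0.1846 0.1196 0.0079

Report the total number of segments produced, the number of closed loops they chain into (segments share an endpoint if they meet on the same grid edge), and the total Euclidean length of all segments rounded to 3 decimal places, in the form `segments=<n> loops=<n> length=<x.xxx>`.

segments=8 loops=1 length=5.223

cell (0,0): code 0100 → (0.766,1.000)–(1.000,0.864)
cell (0,1): code 1100 → (0.273,2.000)–(0.766,1.000)
cell (0,2): code 1000 → (1.000,2.659)–(0.273,2.000)
cell (1,0): code 0010 → (1.000,0.864)–(1.355,1.000)
cell (1,1): code 0111 → (1.355,1.000)–(2.000,1.839)
cell (1,2): code 1001 → (2.000,2.078)–(1.000,2.659)
cell (2,1): code 0010 → (2.000,1.839)–(2.048,2.000)
cell (2,2): code 0001 → (2.048,2.000)–(2.000,2.078)
total: 8 segments, chained into 1 closed loop(s), length Σ = 5.222606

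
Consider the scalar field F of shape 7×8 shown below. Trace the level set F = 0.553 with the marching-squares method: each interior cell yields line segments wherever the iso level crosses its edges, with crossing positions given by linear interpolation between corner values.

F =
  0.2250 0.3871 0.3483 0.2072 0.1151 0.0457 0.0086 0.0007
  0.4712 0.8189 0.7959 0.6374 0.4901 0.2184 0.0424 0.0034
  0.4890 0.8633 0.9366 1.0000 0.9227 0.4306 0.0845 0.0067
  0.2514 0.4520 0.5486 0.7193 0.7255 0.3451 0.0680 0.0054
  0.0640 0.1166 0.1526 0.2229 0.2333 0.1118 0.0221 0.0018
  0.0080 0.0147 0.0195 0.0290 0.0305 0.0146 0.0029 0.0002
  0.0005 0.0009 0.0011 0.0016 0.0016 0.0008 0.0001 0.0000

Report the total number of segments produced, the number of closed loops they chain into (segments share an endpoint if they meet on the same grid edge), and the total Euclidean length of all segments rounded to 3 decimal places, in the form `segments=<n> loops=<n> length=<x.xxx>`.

cell (0,0): code 0100 → (0.384,1.000)–(1.000,0.235)
cell (0,1): code 1100 → (0.457,2.000)–(0.384,1.000)
cell (0,2): code 1100 → (0.804,3.000)–(0.457,2.000)
cell (0,3): code 1000 → (1.000,3.573)–(0.804,3.000)
cell (1,0): code 0110 → (1.000,0.235)–(2.000,0.171)
cell (1,3): code 1101 → (1.145,4.000)–(1.000,3.573)
cell (1,4): code 1000 → (2.000,4.751)–(1.145,4.000)
cell (2,0): code 0010 → (2.000,0.171)–(2.754,1.000)
cell (2,1): code 0011 → (2.754,1.000)–(2.989,2.000)
cell (2,2): code 0111 → (2.989,2.000)–(3.000,2.026)
cell (2,4): code 1001 → (3.000,4.453)–(2.000,4.751)
cell (3,2): code 0010 → (3.000,2.026)–(3.335,3.000)
cell (3,3): code 0011 → (3.335,3.000)–(3.350,4.000)
cell (3,4): code 0001 → (3.350,4.000)–(3.000,4.453)
total: 14 segments, chained into 1 closed loop(s), length Σ = 12.062497

segments=14 loops=1 length=12.062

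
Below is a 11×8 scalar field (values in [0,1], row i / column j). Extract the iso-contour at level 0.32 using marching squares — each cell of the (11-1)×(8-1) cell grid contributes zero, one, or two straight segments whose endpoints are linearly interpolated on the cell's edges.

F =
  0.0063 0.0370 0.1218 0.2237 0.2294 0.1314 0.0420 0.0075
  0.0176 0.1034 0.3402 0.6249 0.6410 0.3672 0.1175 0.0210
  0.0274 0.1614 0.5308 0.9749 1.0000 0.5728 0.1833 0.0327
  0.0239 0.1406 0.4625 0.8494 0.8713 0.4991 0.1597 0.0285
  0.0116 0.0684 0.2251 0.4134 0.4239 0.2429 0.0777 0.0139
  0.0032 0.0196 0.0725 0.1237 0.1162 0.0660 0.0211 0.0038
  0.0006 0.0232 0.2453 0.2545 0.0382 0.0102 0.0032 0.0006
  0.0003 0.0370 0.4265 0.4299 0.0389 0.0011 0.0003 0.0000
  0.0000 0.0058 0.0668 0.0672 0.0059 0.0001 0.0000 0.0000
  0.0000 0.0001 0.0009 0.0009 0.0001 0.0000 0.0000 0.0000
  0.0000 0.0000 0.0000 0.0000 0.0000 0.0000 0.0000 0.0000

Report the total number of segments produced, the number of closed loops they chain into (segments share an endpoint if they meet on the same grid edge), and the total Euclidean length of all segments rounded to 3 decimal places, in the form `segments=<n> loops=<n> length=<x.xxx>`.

segments=22 loops=2 length=17.184

cell (0,1): code 0100 → (0.908,2.000)–(1.000,1.915)
cell (0,2): code 1100 → (0.240,3.000)–(0.908,2.000)
cell (0,3): code 1100 → (0.220,4.000)–(0.240,3.000)
cell (0,4): code 1100 → (0.800,5.000)–(0.220,4.000)
cell (0,5): code 1000 → (1.000,5.189)–(0.800,5.000)
cell (1,1): code 0110 → (1.000,1.915)–(2.000,1.429)
cell (1,5): code 1001 → (2.000,5.649)–(1.000,5.189)
cell (2,1): code 0110 → (2.000,1.429)–(3.000,1.557)
cell (2,5): code 1001 → (3.000,5.528)–(2.000,5.649)
cell (3,1): code 0010 → (3.000,1.557)–(3.600,2.000)
cell (3,2): code 0111 → (3.600,2.000)–(4.000,2.504)
cell (3,4): code 1011 → (4.000,4.574)–(3.699,5.000)
cell (3,5): code 0001 → (3.699,5.000)–(3.000,5.528)
cell (4,2): code 0010 → (4.000,2.504)–(4.322,3.000)
cell (4,3): code 0011 → (4.322,3.000)–(4.338,4.000)
cell (4,4): code 0001 → (4.338,4.000)–(4.000,4.574)
cell (6,1): code 0100 → (6.412,2.000)–(7.000,1.727)
cell (6,2): code 1100 → (6.373,3.000)–(6.412,2.000)
cell (6,3): code 1000 → (7.000,3.281)–(6.373,3.000)
cell (7,1): code 0010 → (7.000,1.727)–(7.296,2.000)
cell (7,2): code 0011 → (7.296,2.000)–(7.303,3.000)
cell (7,3): code 0001 → (7.303,3.000)–(7.000,3.281)
total: 22 segments, chained into 2 closed loop(s), length Σ = 17.183573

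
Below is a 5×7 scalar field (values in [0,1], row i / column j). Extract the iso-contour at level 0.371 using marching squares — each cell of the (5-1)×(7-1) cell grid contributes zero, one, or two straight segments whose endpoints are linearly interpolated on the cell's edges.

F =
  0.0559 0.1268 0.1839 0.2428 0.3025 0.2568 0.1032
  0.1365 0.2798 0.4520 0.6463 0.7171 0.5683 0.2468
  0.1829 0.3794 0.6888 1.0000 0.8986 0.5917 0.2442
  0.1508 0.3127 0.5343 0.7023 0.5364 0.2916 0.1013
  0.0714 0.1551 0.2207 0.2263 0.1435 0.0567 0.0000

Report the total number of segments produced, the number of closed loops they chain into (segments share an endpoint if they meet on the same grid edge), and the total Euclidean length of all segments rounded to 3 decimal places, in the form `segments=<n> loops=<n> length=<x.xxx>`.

segments=16 loops=1 length=12.882

cell (0,1): code 0100 → (0.698,2.000)–(1.000,1.530)
cell (0,2): code 1100 → (0.318,3.000)–(0.698,2.000)
cell (0,3): code 1100 → (0.165,4.000)–(0.318,3.000)
cell (0,4): code 1100 → (0.367,5.000)–(0.165,4.000)
cell (0,5): code 1000 → (1.000,5.614)–(0.367,5.000)
cell (1,0): code 0100 → (1.916,1.000)–(2.000,0.957)
cell (1,1): code 1110 → (1.000,1.530)–(1.916,1.000)
cell (1,5): code 1001 → (2.000,5.635)–(1.000,5.614)
cell (2,0): code 0010 → (2.000,0.957)–(2.126,1.000)
cell (2,1): code 0111 → (2.126,1.000)–(3.000,1.263)
cell (2,4): code 1011 → (3.000,4.676)–(2.735,5.000)
cell (2,5): code 0001 → (2.735,5.000)–(2.000,5.635)
cell (3,1): code 0010 → (3.000,1.263)–(3.521,2.000)
cell (3,2): code 0011 → (3.521,2.000)–(3.696,3.000)
cell (3,3): code 0011 → (3.696,3.000)–(3.421,4.000)
cell (3,4): code 0001 → (3.421,4.000)–(3.000,4.676)
total: 16 segments, chained into 1 closed loop(s), length Σ = 12.881859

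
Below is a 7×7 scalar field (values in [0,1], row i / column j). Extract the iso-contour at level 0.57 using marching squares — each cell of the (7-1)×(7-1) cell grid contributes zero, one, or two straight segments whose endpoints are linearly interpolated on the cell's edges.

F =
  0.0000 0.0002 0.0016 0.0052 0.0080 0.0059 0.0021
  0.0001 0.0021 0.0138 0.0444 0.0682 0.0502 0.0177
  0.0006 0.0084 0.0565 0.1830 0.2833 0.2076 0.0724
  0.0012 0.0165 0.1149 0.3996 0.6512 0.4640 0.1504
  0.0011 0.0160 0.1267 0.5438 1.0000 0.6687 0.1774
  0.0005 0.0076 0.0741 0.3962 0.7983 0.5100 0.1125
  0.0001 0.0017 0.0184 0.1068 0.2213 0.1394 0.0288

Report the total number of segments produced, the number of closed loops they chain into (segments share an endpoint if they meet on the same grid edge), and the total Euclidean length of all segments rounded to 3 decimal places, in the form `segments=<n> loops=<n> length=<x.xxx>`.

segments=10 loops=1 length=7.074

cell (2,3): code 0100 → (2.779,4.000)–(3.000,3.677)
cell (2,4): code 1000 → (3.000,4.434)–(2.779,4.000)
cell (3,3): code 0110 → (3.000,3.677)–(4.000,3.057)
cell (3,4): code 1101 → (3.518,5.000)–(3.000,4.434)
cell (3,5): code 1000 → (4.000,5.201)–(3.518,5.000)
cell (4,3): code 0110 → (4.000,3.057)–(5.000,3.432)
cell (4,4): code 1011 → (5.000,4.792)–(4.622,5.000)
cell (4,5): code 0001 → (4.622,5.000)–(4.000,5.201)
cell (5,3): code 0010 → (5.000,3.432)–(5.396,4.000)
cell (5,4): code 0001 → (5.396,4.000)–(5.000,4.792)
total: 10 segments, chained into 1 closed loop(s), length Σ = 7.074189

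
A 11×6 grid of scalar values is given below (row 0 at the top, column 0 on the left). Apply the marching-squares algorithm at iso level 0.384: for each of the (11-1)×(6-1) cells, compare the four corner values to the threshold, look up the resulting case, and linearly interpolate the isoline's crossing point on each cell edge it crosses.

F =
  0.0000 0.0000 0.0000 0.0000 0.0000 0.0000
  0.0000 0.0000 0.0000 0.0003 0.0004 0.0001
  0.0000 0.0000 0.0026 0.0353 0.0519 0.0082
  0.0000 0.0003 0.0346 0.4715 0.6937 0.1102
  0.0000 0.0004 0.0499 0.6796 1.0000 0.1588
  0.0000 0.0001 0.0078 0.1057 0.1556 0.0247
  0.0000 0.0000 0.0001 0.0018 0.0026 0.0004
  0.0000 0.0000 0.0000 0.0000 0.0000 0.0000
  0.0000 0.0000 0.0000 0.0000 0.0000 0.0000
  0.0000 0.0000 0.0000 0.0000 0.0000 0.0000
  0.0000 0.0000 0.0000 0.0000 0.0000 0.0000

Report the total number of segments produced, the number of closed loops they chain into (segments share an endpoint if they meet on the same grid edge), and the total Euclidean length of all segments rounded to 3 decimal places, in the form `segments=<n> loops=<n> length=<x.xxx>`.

segments=8 loops=1 length=6.849

cell (2,2): code 0100 → (2.799,3.000)–(3.000,2.800)
cell (2,3): code 1100 → (2.517,4.000)–(2.799,3.000)
cell (2,4): code 1000 → (3.000,4.531)–(2.517,4.000)
cell (3,2): code 0110 → (3.000,2.800)–(4.000,2.531)
cell (3,4): code 1001 → (4.000,4.732)–(3.000,4.531)
cell (4,2): code 0010 → (4.000,2.531)–(4.515,3.000)
cell (4,3): code 0011 → (4.515,3.000)–(4.730,4.000)
cell (4,4): code 0001 → (4.730,4.000)–(4.000,4.732)
total: 8 segments, chained into 1 closed loop(s), length Σ = 6.848750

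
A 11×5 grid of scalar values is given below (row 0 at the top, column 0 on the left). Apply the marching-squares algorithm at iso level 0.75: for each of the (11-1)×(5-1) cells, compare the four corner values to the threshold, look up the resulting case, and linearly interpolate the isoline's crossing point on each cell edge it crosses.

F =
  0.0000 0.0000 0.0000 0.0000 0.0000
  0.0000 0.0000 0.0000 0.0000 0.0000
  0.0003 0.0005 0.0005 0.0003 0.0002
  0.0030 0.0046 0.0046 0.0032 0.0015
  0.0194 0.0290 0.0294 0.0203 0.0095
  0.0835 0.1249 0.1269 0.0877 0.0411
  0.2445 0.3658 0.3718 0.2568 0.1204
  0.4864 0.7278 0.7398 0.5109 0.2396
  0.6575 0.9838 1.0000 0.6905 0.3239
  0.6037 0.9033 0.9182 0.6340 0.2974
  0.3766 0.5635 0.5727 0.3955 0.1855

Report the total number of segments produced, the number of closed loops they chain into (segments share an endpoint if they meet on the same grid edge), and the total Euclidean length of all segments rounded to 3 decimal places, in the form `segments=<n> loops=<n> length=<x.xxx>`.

segments=8 loops=1 length=7.910

cell (7,0): code 0100 → (7.087,1.000)–(8.000,0.283)
cell (7,1): code 1100 → (7.039,2.000)–(7.087,1.000)
cell (7,2): code 1000 → (8.000,2.808)–(7.039,2.000)
cell (8,0): code 0110 → (8.000,0.283)–(9.000,0.488)
cell (8,2): code 1001 → (9.000,2.592)–(8.000,2.808)
cell (9,0): code 0010 → (9.000,0.488)–(9.451,1.000)
cell (9,1): code 0011 → (9.451,1.000)–(9.487,2.000)
cell (9,2): code 0001 → (9.487,2.000)–(9.000,2.592)
total: 8 segments, chained into 1 closed loop(s), length Σ = 7.910120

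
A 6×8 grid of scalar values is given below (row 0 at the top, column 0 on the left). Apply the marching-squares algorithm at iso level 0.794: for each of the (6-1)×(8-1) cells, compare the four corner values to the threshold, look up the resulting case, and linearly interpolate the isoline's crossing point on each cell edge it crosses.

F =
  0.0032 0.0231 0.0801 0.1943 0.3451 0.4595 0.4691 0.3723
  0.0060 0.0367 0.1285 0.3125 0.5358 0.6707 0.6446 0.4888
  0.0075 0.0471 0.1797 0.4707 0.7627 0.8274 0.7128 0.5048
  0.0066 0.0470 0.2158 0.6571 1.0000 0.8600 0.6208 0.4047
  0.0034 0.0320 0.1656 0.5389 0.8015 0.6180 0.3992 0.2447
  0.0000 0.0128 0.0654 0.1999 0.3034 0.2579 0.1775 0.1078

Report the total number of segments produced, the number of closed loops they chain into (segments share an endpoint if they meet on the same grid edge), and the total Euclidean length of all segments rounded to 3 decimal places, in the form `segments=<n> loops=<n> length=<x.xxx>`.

segments=10 loops=1 length=6.296

cell (1,4): code 0100 → (1.787,5.000)–(2.000,4.484)
cell (1,5): code 1000 → (2.000,5.291)–(1.787,5.000)
cell (2,3): code 0100 → (2.132,4.000)–(3.000,3.399)
cell (2,4): code 1110 → (2.000,4.484)–(2.132,4.000)
cell (2,5): code 1001 → (3.000,5.276)–(2.000,5.291)
cell (3,3): code 0110 → (3.000,3.399)–(4.000,3.971)
cell (3,4): code 1011 → (4.000,4.041)–(3.273,5.000)
cell (3,5): code 0001 → (3.273,5.000)–(3.000,5.276)
cell (4,3): code 0010 → (4.000,3.971)–(4.015,4.000)
cell (4,4): code 0001 → (4.015,4.000)–(4.000,4.041)
total: 10 segments, chained into 1 closed loop(s), length Σ = 6.296445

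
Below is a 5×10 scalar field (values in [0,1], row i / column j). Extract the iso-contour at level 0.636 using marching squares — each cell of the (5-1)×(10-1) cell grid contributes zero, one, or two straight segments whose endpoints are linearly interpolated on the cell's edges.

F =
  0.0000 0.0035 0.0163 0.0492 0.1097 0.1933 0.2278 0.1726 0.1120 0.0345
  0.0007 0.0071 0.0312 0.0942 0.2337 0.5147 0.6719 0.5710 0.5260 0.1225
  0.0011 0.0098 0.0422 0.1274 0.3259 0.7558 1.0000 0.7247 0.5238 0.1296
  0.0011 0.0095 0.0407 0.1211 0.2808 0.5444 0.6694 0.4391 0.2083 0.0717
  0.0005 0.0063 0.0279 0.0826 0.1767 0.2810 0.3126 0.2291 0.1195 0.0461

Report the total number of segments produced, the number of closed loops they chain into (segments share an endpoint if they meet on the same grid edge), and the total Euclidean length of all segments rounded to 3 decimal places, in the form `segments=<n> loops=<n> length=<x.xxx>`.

segments=12 loops=1 length=7.172

cell (0,5): code 0100 → (0.919,6.000)–(1.000,5.772)
cell (0,6): code 1000 → (1.000,6.356)–(0.919,6.000)
cell (1,4): code 0100 → (1.503,5.000)–(2.000,4.721)
cell (1,5): code 1110 → (1.000,5.772)–(1.503,5.000)
cell (1,6): code 1101 → (1.423,7.000)–(1.000,6.356)
cell (1,7): code 1000 → (2.000,7.442)–(1.423,7.000)
cell (2,4): code 0010 → (2.000,4.721)–(2.567,5.000)
cell (2,5): code 0111 → (2.567,5.000)–(3.000,5.733)
cell (2,6): code 1011 → (3.000,6.145)–(2.311,7.000)
cell (2,7): code 0001 → (2.311,7.000)–(2.000,7.442)
cell (3,5): code 0010 → (3.000,5.733)–(3.094,6.000)
cell (3,6): code 0001 → (3.094,6.000)–(3.000,6.145)
total: 12 segments, chained into 1 closed loop(s), length Σ = 7.171892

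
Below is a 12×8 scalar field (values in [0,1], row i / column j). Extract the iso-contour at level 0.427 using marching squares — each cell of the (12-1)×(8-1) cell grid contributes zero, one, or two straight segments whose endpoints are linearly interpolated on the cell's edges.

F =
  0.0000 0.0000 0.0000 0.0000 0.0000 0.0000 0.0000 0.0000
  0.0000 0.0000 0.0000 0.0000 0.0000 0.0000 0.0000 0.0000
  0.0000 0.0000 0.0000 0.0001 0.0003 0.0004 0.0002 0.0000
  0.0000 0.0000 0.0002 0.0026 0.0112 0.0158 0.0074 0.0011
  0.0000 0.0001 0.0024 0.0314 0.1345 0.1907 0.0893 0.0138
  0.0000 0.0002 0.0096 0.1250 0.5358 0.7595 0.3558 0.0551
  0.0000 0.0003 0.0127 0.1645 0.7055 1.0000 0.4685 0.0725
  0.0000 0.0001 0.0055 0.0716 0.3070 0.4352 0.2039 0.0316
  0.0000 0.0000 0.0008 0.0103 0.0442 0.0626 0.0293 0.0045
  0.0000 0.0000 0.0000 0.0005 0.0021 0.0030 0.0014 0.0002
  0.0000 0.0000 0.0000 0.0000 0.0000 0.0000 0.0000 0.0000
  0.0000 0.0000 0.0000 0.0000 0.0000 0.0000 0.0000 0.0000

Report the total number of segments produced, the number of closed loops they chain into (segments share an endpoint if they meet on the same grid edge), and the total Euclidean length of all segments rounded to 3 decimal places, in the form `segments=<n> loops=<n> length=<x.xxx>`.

segments=12 loops=1 length=7.937

cell (4,3): code 0100 → (4.729,4.000)–(5.000,3.735)
cell (4,4): code 1100 → (4.415,5.000)–(4.729,4.000)
cell (4,5): code 1000 → (5.000,5.824)–(4.415,5.000)
cell (5,3): code 0110 → (5.000,3.735)–(6.000,3.485)
cell (5,5): code 1101 → (5.632,6.000)–(5.000,5.824)
cell (5,6): code 1000 → (6.000,6.105)–(5.632,6.000)
cell (6,3): code 0010 → (6.000,3.485)–(6.699,4.000)
cell (6,4): code 0111 → (6.699,4.000)–(7.000,4.936)
cell (6,5): code 1011 → (7.000,5.035)–(6.157,6.000)
cell (6,6): code 0001 → (6.157,6.000)–(6.000,6.105)
cell (7,4): code 0010 → (7.000,4.936)–(7.022,5.000)
cell (7,5): code 0001 → (7.022,5.000)–(7.000,5.035)
total: 12 segments, chained into 1 closed loop(s), length Σ = 7.936924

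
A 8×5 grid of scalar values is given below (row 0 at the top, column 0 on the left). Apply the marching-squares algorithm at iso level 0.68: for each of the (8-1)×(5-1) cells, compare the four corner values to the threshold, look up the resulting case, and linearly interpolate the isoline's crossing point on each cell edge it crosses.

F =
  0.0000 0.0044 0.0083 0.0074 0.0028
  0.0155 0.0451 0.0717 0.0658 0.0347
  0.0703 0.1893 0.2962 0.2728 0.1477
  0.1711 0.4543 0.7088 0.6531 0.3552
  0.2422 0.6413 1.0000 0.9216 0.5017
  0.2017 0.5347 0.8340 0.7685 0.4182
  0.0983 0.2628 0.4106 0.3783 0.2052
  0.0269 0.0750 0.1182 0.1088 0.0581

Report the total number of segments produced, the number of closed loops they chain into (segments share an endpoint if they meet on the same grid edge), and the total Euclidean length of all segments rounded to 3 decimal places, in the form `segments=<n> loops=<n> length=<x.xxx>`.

cell (2,1): code 0100 → (2.930,2.000)–(3.000,1.887)
cell (2,2): code 1000 → (3.000,2.517)–(2.930,2.000)
cell (3,1): code 0110 → (3.000,1.887)–(4.000,1.108)
cell (3,2): code 1101 → (3.100,3.000)–(3.000,2.517)
cell (3,3): code 1000 → (4.000,3.575)–(3.100,3.000)
cell (4,1): code 0110 → (4.000,1.108)–(5.000,1.485)
cell (4,3): code 1001 → (5.000,3.253)–(4.000,3.575)
cell (5,1): code 0010 → (5.000,1.485)–(5.364,2.000)
cell (5,2): code 0011 → (5.364,2.000)–(5.227,3.000)
cell (5,3): code 0001 → (5.227,3.000)–(5.000,3.253)
total: 10 segments, chained into 1 closed loop(s), length Σ = 7.582206

segments=10 loops=1 length=7.582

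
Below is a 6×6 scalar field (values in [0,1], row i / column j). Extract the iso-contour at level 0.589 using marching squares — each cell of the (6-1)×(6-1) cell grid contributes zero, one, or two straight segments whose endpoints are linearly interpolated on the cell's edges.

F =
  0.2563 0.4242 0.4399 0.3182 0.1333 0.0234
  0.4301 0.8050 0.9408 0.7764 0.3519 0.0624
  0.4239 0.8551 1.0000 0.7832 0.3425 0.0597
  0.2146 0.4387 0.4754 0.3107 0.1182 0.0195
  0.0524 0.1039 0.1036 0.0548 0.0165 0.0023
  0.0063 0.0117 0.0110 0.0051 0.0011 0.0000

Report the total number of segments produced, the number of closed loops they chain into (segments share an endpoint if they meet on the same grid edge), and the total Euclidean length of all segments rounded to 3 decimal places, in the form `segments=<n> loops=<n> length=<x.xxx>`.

segments=10 loops=1 length=9.031

cell (0,0): code 0100 → (0.433,1.000)–(1.000,0.424)
cell (0,1): code 1100 → (0.298,2.000)–(0.433,1.000)
cell (0,2): code 1100 → (0.591,3.000)–(0.298,2.000)
cell (0,3): code 1000 → (1.000,3.441)–(0.591,3.000)
cell (1,0): code 0110 → (1.000,0.424)–(2.000,0.383)
cell (1,3): code 1001 → (2.000,3.441)–(1.000,3.441)
cell (2,0): code 0010 → (2.000,0.383)–(2.639,1.000)
cell (2,1): code 0011 → (2.639,1.000)–(2.783,2.000)
cell (2,2): code 0011 → (2.783,2.000)–(2.411,3.000)
cell (2,3): code 0001 → (2.411,3.000)–(2.000,3.441)
total: 10 segments, chained into 1 closed loop(s), length Σ = 9.030820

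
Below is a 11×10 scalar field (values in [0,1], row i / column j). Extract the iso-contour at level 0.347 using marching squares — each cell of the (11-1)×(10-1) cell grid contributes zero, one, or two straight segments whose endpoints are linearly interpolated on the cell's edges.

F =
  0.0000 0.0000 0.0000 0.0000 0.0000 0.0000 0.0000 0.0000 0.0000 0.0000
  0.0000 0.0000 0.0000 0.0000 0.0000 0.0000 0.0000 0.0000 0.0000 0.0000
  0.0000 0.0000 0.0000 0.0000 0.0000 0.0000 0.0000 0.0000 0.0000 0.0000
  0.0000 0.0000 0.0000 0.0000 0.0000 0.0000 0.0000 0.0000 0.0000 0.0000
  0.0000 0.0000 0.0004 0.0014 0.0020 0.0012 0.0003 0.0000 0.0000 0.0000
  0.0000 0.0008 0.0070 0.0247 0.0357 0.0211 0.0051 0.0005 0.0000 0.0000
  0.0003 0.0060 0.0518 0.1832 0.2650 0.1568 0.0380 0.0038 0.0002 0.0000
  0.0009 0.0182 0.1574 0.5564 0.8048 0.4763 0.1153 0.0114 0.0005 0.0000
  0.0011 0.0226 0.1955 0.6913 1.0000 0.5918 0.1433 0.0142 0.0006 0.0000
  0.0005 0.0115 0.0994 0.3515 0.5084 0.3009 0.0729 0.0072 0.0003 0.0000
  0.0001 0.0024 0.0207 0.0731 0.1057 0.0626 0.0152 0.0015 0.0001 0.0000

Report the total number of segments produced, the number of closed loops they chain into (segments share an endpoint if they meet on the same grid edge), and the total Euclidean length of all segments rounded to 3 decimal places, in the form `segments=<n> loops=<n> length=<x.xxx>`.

cell (6,2): code 0100 → (6.439,3.000)–(7.000,2.475)
cell (6,3): code 1100 → (6.152,4.000)–(6.439,3.000)
cell (6,4): code 1100 → (6.595,5.000)–(6.152,4.000)
cell (6,5): code 1000 → (7.000,5.358)–(6.595,5.000)
cell (7,2): code 0110 → (7.000,2.475)–(8.000,2.306)
cell (7,5): code 1001 → (8.000,5.546)–(7.000,5.358)
cell (8,2): code 0110 → (8.000,2.306)–(9.000,2.982)
cell (8,4): code 1011 → (9.000,4.778)–(8.842,5.000)
cell (8,5): code 0001 → (8.842,5.000)–(8.000,5.546)
cell (9,2): code 0010 → (9.000,2.982)–(9.016,3.000)
cell (9,3): code 0011 → (9.016,3.000)–(9.401,4.000)
cell (9,4): code 0001 → (9.401,4.000)–(9.000,4.778)
total: 12 segments, chained into 1 closed loop(s), length Σ = 9.928543

segments=12 loops=1 length=9.929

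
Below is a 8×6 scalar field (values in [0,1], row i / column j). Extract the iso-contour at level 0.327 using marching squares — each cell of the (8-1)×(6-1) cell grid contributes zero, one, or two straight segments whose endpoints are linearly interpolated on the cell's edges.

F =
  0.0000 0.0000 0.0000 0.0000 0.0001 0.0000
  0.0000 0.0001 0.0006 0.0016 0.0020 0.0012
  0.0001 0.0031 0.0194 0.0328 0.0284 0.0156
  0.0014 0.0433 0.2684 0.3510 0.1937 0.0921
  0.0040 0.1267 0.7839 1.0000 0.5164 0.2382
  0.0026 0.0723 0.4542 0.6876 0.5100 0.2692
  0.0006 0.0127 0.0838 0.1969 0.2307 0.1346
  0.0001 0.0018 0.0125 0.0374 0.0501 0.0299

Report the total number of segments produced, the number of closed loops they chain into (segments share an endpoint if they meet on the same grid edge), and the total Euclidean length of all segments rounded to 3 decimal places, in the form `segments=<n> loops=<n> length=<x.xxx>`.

cell (2,2): code 0100 → (2.925,3.000)–(3.000,2.709)
cell (2,3): code 1000 → (3.000,3.153)–(2.925,3.000)
cell (3,1): code 0100 → (3.114,2.000)–(4.000,1.305)
cell (3,2): code 1110 → (3.000,2.709)–(3.114,2.000)
cell (3,3): code 1101 → (3.413,4.000)–(3.000,3.153)
cell (3,4): code 1000 → (4.000,4.681)–(3.413,4.000)
cell (4,1): code 0110 → (4.000,1.305)–(5.000,1.667)
cell (4,4): code 1001 → (5.000,4.760)–(4.000,4.681)
cell (5,1): code 0010 → (5.000,1.667)–(5.343,2.000)
cell (5,2): code 0011 → (5.343,2.000)–(5.735,3.000)
cell (5,3): code 0011 → (5.735,3.000)–(5.655,4.000)
cell (5,4): code 0001 → (5.655,4.000)–(5.000,4.760)
total: 12 segments, chained into 1 closed loop(s), length Σ = 9.782514

segments=12 loops=1 length=9.783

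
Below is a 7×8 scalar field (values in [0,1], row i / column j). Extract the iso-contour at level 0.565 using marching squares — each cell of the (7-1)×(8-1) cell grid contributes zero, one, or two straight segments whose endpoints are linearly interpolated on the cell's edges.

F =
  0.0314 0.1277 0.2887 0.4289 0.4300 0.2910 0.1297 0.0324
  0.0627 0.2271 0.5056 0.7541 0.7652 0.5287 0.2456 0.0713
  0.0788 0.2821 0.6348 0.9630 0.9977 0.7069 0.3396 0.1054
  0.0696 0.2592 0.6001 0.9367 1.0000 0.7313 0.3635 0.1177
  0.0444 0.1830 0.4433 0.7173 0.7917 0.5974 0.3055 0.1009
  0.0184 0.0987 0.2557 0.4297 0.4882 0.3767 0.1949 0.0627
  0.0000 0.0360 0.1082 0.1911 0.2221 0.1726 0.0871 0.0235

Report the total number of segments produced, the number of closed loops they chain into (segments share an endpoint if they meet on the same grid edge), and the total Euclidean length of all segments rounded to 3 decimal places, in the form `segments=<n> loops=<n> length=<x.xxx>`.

segments=16 loops=1 length=12.573

cell (0,2): code 0100 → (0.419,3.000)–(1.000,2.239)
cell (0,3): code 1100 → (0.403,4.000)–(0.419,3.000)
cell (0,4): code 1000 → (1.000,4.847)–(0.403,4.000)
cell (1,1): code 0100 → (1.460,2.000)–(2.000,1.802)
cell (1,2): code 1110 → (1.000,2.239)–(1.460,2.000)
cell (1,4): code 1101 → (1.204,5.000)–(1.000,4.847)
cell (1,5): code 1000 → (2.000,5.386)–(1.204,5.000)
cell (2,1): code 0110 → (2.000,1.802)–(3.000,1.897)
cell (2,5): code 1001 → (3.000,5.452)–(2.000,5.386)
cell (3,1): code 0010 → (3.000,1.897)–(3.224,2.000)
cell (3,2): code 0111 → (3.224,2.000)–(4.000,2.444)
cell (3,5): code 1001 → (4.000,5.111)–(3.000,5.452)
cell (4,2): code 0010 → (4.000,2.444)–(4.530,3.000)
cell (4,3): code 0011 → (4.530,3.000)–(4.747,4.000)
cell (4,4): code 0011 → (4.747,4.000)–(4.147,5.000)
cell (4,5): code 0001 → (4.147,5.000)–(4.000,5.111)
total: 16 segments, chained into 1 closed loop(s), length Σ = 12.572764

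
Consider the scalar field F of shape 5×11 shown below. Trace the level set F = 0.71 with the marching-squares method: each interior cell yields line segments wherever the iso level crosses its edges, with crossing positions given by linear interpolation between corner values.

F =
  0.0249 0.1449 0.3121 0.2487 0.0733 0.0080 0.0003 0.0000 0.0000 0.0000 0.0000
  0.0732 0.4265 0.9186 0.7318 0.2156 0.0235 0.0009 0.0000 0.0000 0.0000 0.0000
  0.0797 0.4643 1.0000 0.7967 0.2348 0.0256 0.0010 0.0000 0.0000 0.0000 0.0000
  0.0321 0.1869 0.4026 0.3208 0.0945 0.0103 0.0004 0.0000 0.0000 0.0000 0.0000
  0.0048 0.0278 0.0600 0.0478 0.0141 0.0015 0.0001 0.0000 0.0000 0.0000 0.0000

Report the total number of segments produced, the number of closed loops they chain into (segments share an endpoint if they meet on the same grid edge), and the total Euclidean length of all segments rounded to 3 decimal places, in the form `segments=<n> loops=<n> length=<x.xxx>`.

cell (0,1): code 0100 → (0.656,2.000)–(1.000,1.576)
cell (0,2): code 1100 → (0.955,3.000)–(0.656,2.000)
cell (0,3): code 1000 → (1.000,3.042)–(0.955,3.000)
cell (1,1): code 0110 → (1.000,1.576)–(2.000,1.459)
cell (1,3): code 1001 → (2.000,3.154)–(1.000,3.042)
cell (2,1): code 0010 → (2.000,1.459)–(2.485,2.000)
cell (2,2): code 0011 → (2.485,2.000)–(2.182,3.000)
cell (2,3): code 0001 → (2.182,3.000)–(2.000,3.154)
total: 8 segments, chained into 1 closed loop(s), length Σ = 5.675343

segments=8 loops=1 length=5.675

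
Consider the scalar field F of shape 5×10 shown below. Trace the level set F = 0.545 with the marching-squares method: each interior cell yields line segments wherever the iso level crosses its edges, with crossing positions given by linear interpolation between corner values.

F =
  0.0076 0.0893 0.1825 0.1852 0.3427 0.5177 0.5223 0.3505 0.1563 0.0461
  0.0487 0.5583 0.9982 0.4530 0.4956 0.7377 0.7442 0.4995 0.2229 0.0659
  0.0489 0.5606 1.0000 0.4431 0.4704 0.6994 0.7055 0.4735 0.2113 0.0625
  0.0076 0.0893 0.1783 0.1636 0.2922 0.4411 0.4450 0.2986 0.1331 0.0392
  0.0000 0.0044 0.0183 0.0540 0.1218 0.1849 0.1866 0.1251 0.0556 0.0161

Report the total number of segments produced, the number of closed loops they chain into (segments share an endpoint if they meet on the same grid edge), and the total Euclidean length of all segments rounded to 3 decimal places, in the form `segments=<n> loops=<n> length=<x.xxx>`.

cell (0,0): code 0100 → (0.972,1.000)–(1.000,0.974)
cell (0,1): code 1100 → (0.444,2.000)–(0.972,1.000)
cell (0,2): code 1000 → (1.000,2.831)–(0.444,2.000)
cell (0,4): code 0100 → (0.124,5.000)–(1.000,4.204)
cell (0,5): code 1100 → (0.102,6.000)–(0.124,5.000)
cell (0,6): code 1000 → (1.000,6.814)–(0.102,6.000)
cell (1,0): code 0110 → (1.000,0.974)–(2.000,0.970)
cell (1,2): code 1001 → (2.000,2.817)–(1.000,2.831)
cell (1,4): code 0110 → (1.000,4.204)–(2.000,4.326)
cell (1,6): code 1001 → (2.000,6.692)–(1.000,6.814)
cell (2,0): code 0010 → (2.000,0.970)–(2.033,1.000)
cell (2,1): code 0011 → (2.033,1.000)–(2.554,2.000)
cell (2,2): code 0001 → (2.554,2.000)–(2.000,2.817)
cell (2,4): code 0010 → (2.000,4.326)–(2.598,5.000)
cell (2,5): code 0011 → (2.598,5.000)–(2.616,6.000)
cell (2,6): code 0001 → (2.616,6.000)–(2.000,6.692)
total: 16 segments, chained into 2 closed loop(s), length Σ = 14.566424

segments=16 loops=2 length=14.566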